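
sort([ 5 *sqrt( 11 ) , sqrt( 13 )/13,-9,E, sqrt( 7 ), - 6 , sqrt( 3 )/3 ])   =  [ - 9, - 6  ,  sqrt( 13)/13 , sqrt( 3)/3 , sqrt( 7) , E , 5*sqrt( 11 ) ] 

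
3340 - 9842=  - 6502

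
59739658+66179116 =125918774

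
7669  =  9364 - 1695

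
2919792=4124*708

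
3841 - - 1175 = 5016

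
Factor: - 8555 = - 5^1*29^1*59^1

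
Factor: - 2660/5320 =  - 2^(  -  1 ) = - 1/2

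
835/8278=835/8278 =0.10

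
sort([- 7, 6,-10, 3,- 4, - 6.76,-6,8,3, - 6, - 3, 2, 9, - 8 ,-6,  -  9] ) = [ - 10,-9, - 8, - 7, - 6.76,-6 ,-6,-6, - 4,  -  3,2,3,3, 6, 8, 9] 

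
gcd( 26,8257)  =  1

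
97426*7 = 681982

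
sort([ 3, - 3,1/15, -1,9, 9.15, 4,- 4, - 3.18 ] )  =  [- 4, - 3.18, - 3, - 1,1/15, 3, 4, 9, 9.15 ]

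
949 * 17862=16951038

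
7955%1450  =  705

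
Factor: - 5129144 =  - 2^3*641143^1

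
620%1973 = 620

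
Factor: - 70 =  - 2^1*5^1*7^1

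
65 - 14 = 51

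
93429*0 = 0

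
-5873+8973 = 3100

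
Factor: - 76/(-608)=2^( - 3 )=1/8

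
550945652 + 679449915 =1230395567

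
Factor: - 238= - 2^1 * 7^1*17^1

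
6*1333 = 7998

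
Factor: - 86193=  - 3^2*61^1*157^1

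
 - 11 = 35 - 46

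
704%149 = 108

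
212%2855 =212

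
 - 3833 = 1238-5071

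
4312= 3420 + 892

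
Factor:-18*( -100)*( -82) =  - 2^4*3^2*5^2 * 41^1 = -147600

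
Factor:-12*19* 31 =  - 2^2*3^1*19^1 * 31^1 =-  7068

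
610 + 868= 1478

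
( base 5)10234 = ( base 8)1266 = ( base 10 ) 694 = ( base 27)PJ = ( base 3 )221201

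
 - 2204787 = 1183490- 3388277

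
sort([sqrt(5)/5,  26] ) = [sqrt(5)/5,26 ]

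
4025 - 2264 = 1761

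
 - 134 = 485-619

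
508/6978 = 254/3489 =0.07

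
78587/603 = 78587/603 = 130.33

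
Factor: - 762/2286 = - 3^( - 1) = - 1/3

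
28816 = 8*3602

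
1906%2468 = 1906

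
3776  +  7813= 11589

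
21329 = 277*77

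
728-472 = 256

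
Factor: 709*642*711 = 2^1*3^3*79^1*107^1*709^1=323631558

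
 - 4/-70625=4/70625 = 0.00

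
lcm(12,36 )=36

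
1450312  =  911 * 1592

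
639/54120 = 213/18040 = 0.01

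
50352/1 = 50352 = 50352.00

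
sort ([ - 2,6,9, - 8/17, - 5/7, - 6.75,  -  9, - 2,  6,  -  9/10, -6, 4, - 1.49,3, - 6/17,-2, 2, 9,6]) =[ - 9, -6.75,  -  6, - 2,-2,-2, - 1.49,-9/10,- 5/7, - 8/17, - 6/17, 2,3,4,6 , 6,6, 9,9] 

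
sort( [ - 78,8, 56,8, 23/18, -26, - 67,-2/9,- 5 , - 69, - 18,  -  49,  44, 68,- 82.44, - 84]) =[ - 84,  -  82.44, - 78, - 69 ,-67, -49, - 26, - 18, - 5,-2/9, 23/18, 8,8, 44, 56, 68 ]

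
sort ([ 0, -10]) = [ - 10,0]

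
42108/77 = 3828/7=546.86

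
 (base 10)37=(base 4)211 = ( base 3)1101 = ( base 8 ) 45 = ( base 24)1D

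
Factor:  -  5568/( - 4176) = 4/3  =  2^2*3^( - 1 ) 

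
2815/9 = 312 + 7/9 = 312.78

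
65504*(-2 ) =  - 131008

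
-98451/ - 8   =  98451/8 = 12306.38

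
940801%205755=117781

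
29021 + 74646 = 103667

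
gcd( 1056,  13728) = 1056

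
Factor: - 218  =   - 2^1*109^1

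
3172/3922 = 1586/1961 = 0.81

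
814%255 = 49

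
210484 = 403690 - 193206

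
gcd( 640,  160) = 160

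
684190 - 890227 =- 206037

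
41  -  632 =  -591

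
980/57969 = 980/57969=0.02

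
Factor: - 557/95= - 5^( - 1)*19^(-1)*557^1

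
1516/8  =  379/2 = 189.50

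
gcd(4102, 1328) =2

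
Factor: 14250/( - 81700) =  - 2^(- 1)*3^1*5^1*43^(-1) = - 15/86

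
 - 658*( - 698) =459284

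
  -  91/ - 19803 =13/2829 = 0.00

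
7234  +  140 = 7374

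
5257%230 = 197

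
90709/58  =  90709/58 = 1563.95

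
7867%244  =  59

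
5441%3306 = 2135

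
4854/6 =809= 809.00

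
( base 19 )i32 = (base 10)6557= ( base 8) 14635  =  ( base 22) DC1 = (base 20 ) g7h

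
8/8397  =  8/8397 = 0.00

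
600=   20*30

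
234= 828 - 594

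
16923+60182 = 77105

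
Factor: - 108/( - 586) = 54/293 = 2^1*3^3 * 293^ ( -1 )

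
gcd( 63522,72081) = 9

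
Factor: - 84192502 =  - 2^1*1201^1*35051^1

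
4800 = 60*80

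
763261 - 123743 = 639518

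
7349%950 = 699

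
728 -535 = 193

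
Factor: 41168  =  2^4* 31^1 *83^1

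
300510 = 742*405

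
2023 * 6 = 12138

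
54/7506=1/139 = 0.01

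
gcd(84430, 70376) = 2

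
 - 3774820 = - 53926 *70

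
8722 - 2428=6294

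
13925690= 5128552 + 8797138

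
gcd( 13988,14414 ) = 2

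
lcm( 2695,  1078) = 5390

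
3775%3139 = 636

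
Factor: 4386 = 2^1*3^1*17^1*43^1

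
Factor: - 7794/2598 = - 3 = - 3^1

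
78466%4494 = 2068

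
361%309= 52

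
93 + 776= 869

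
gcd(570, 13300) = 190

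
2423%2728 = 2423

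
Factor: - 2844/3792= -2^( - 2)*3^1 = - 3/4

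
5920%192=160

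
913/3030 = 913/3030 = 0.30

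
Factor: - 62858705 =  - 5^1*7^1*13^2*10627^1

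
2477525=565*4385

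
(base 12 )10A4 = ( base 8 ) 3474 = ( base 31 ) 1sn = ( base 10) 1852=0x73c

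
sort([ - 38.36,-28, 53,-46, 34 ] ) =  [- 46,  -  38.36,-28,34, 53 ] 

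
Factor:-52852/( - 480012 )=73/663= 3^ ( - 1)*13^ (  -  1 )*17^( - 1 ) * 73^1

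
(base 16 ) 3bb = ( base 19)2C5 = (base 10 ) 955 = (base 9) 1271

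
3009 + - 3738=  -729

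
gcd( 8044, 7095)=1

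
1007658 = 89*11322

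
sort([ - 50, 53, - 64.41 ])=[ - 64.41, - 50,  53]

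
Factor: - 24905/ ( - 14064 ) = 2^( - 4) * 3^ ( - 1)*5^1*17^1 = 85/48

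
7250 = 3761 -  - 3489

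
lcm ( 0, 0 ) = 0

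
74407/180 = 74407/180 =413.37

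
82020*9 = 738180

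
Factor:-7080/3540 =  - 2 = - 2^1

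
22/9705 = 22/9705  =  0.00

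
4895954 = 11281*434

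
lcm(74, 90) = 3330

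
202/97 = 202/97 = 2.08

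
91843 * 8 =734744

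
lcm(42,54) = 378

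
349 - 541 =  - 192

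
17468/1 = 17468 = 17468.00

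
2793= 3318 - 525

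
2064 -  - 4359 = 6423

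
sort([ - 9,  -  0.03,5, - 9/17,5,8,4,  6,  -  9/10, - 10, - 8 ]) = [ - 10, - 9, - 8, - 9/10, - 9/17, - 0.03,4,5,5, 6,8]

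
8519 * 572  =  4872868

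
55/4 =13+3/4 = 13.75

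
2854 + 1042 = 3896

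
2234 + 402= 2636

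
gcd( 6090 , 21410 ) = 10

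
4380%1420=120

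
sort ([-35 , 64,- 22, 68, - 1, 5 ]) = [ - 35,-22 , - 1,5, 64, 68]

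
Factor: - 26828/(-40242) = 2/3 = 2^1*3^( - 1) 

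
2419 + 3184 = 5603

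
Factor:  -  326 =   -  2^1*163^1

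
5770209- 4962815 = 807394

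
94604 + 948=95552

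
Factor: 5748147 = 3^2 *47^1*107^1*127^1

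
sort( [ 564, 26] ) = [26,  564] 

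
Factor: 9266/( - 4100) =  - 2^( -1)* 5^( - 2)*113^1 = - 113/50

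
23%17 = 6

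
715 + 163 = 878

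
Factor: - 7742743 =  - 23^1*227^1*1483^1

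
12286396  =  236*52061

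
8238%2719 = 81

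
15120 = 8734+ 6386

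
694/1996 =347/998 = 0.35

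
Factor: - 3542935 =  - 5^1*11^1  *37^1*1741^1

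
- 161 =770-931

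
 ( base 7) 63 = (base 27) 1i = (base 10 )45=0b101101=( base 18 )29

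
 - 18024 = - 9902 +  -8122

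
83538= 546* 153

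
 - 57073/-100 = 570+73/100 = 570.73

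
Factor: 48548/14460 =3^ ( - 1 )*5^ ( - 1)  *53^1*229^1*241^( - 1 )  =  12137/3615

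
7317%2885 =1547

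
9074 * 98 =889252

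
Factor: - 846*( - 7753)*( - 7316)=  - 47985922008 = - 2^3 * 3^2*31^1*47^1*59^1 *7753^1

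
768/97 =768/97 = 7.92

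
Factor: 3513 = 3^1*1171^1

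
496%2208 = 496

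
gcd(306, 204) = 102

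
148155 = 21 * 7055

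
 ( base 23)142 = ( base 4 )21233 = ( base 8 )1157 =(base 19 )1DF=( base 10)623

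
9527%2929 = 740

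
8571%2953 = 2665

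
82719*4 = 330876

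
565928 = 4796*118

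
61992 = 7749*8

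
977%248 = 233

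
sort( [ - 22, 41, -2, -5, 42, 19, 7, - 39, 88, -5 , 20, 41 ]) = [  -  39, - 22, - 5 , - 5, - 2,7,19,  20, 41, 41,42, 88 ] 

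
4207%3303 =904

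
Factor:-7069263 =- 3^1*17^1*97^1 * 1429^1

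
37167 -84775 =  -47608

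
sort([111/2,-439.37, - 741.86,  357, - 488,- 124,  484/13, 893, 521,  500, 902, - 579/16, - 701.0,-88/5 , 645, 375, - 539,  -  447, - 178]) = [ - 741.86, - 701.0, - 539, - 488, - 447, - 439.37, - 178, - 124,-579/16, - 88/5,484/13, 111/2, 357,  375, 500, 521,645 , 893,902]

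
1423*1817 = 2585591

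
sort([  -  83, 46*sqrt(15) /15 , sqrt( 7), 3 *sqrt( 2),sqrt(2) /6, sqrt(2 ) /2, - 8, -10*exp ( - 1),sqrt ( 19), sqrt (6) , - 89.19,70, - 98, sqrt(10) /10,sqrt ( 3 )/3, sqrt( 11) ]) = [ - 98, - 89.19, - 83, - 8, - 10 * exp( - 1),sqrt( 2 )/6,sqrt(10)/10, sqrt(3)/3,sqrt(2)/2,sqrt( 6 ) , sqrt(7),sqrt(11),3 * sqrt( 2),  sqrt (19),46*sqrt( 15)/15,70 ] 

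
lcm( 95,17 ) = 1615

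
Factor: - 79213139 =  - 401^1* 197539^1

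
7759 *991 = 7689169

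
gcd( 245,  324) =1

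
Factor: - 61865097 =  - 3^1*7^2*420851^1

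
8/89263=8/89263 = 0.00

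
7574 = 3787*2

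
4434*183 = 811422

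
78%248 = 78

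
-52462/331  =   - 159 + 167/331= - 158.50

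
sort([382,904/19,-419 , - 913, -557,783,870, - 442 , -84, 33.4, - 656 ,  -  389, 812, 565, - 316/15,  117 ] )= [  -  913,-656, - 557, - 442, - 419, - 389,  -  84, - 316/15,33.4,904/19,117,382 , 565 , 783,  812,870]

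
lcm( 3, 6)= 6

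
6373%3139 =95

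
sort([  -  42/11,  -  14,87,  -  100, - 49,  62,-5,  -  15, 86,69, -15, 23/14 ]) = [-100, - 49, - 15,-15, -14,-5, - 42/11, 23/14,62, 69,86,87 ] 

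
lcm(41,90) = 3690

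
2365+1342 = 3707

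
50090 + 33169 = 83259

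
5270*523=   2756210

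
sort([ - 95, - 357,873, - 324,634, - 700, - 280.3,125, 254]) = [ - 700, - 357,-324,-280.3,-95,125,254, 634,873 ] 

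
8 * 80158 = 641264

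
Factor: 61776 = 2^4*3^3 * 11^1 * 13^1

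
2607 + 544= 3151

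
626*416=260416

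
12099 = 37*327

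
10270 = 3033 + 7237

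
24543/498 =49 + 47/166 = 49.28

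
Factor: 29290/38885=2^1*7^( - 1 )*11^( - 1) * 29^1 = 58/77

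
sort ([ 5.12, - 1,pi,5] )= [ - 1,pi , 5,  5.12]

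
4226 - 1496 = 2730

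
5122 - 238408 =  - 233286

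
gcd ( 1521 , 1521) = 1521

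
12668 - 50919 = - 38251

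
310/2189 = 310/2189 = 0.14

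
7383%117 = 12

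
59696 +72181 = 131877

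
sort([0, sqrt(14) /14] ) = [ 0, sqrt (14)/14]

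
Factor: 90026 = 2^1*45013^1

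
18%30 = 18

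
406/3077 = 406/3077 = 0.13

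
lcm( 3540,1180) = 3540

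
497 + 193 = 690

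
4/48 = 1/12=0.08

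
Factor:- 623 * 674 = - 419902 = -2^1*7^1 * 89^1 *337^1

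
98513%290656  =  98513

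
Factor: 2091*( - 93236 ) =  - 194956476 = - 2^2*3^1 * 11^1* 13^1 * 17^1*41^1*163^1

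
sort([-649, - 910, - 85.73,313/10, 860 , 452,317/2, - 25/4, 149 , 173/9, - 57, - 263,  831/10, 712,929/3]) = [-910, - 649, - 263, - 85.73, - 57, - 25/4,173/9,313/10,831/10,149,317/2, 929/3,452,712 , 860 ]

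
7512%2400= 312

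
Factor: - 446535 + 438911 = -2^3*953^1 = -7624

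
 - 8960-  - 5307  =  -3653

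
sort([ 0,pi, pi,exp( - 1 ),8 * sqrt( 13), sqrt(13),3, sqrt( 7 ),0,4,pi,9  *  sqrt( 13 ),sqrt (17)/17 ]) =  [ 0, 0,sqrt(17 ) /17, exp( - 1), sqrt(7 ),  3, pi, pi,  pi , sqrt( 13 ), 4, 8*sqrt(13 ), 9*sqrt( 13 )]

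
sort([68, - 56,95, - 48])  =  [-56, - 48, 68 , 95]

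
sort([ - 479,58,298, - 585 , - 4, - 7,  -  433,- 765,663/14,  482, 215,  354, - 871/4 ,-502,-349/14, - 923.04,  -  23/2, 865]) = [ - 923.04,-765, - 585, - 502, - 479, - 433,-871/4, - 349/14, - 23/2, - 7,-4,663/14,58, 215 , 298, 354,482,865 ] 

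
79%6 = 1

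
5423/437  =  12 + 179/437 = 12.41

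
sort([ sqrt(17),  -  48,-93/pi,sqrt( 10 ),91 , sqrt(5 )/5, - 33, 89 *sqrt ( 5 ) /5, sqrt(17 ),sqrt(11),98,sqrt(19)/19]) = [ - 48, - 33, - 93/pi, sqrt( 19)/19,sqrt( 5 )/5, sqrt( 10 ), sqrt( 11 ), sqrt ( 17),  sqrt( 17 ), 89*sqrt( 5)/5, 91,  98] 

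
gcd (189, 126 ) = 63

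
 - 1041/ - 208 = 5 + 1/208=5.00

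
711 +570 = 1281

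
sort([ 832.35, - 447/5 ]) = [ - 447/5, 832.35 ] 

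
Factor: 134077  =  134077^1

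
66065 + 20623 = 86688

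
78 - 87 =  - 9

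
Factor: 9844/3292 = 23^1 *107^1*823^( - 1 ) =2461/823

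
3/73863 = 1/24621 = 0.00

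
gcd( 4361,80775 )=1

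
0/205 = 0=0.00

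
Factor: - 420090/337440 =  - 737/592 = - 2^ ( - 4)*11^1 * 37^( - 1 ) * 67^1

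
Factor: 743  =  743^1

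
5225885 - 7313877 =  -2087992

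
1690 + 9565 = 11255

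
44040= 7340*6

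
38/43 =38/43 = 0.88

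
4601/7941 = 4601/7941 = 0.58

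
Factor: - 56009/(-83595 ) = 3^(  -  1)*5^ (- 1 ) * 5573^(  -  1 )*56009^1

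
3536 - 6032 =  - 2496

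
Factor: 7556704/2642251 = 2^5*17^1*29^1* 139^( - 1)*479^1*19009^( - 1) 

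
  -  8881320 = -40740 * 218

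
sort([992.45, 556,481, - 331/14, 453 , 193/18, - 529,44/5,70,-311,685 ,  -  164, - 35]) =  [ -529,-311, -164, -35 , - 331/14, 44/5, 193/18, 70 , 453 , 481,556,685, 992.45] 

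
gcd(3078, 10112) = 2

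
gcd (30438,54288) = 18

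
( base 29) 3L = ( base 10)108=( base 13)84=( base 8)154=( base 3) 11000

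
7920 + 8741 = 16661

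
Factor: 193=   193^1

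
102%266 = 102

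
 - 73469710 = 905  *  ( - 81182)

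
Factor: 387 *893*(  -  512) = -2^9 *3^2*19^1*43^1*47^1 = -176942592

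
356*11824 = 4209344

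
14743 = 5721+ 9022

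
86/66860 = 43/33430  =  0.00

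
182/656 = 91/328 = 0.28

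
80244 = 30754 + 49490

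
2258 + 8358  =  10616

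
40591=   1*40591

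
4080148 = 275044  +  3805104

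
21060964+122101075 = 143162039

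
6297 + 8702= 14999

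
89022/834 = 106  +  103/139 = 106.74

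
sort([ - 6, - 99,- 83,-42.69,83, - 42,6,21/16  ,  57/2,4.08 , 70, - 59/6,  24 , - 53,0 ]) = [ - 99, - 83,-53,-42.69, - 42, - 59/6, - 6,0, 21/16,4.08,6 , 24,57/2, 70,83]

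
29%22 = 7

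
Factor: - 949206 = - 2^1*3^1  *  158201^1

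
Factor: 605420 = 2^2 * 5^1 *30271^1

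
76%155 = 76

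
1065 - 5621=-4556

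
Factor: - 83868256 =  - 2^5*2620883^1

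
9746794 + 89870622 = 99617416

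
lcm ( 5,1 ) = 5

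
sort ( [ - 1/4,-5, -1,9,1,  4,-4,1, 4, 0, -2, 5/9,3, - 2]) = [ - 5, - 4,- 2, - 2 , - 1, - 1/4, 0,5/9 , 1, 1, 3,4, 4,9 ]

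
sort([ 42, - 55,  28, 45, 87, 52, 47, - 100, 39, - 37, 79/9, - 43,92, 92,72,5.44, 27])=[ - 100,-55,-43,-37, 5.44, 79/9, 27  ,  28, 39 , 42, 45,  47,  52,  72, 87, 92,92]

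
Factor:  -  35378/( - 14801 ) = 2^1*7^2*41^ ( - 1) = 98/41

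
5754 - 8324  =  -2570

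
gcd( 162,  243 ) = 81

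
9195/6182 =1 + 3013/6182=1.49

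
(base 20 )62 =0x7a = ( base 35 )3H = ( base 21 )5H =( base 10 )122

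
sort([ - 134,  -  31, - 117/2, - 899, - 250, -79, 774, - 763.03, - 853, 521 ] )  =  [ - 899, - 853, - 763.03,-250, - 134, - 79, - 117/2  , - 31,  521, 774 ]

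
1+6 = 7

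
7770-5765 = 2005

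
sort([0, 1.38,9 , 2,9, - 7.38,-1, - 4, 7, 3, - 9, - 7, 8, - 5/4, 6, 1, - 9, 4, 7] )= [ - 9, - 9, - 7.38, - 7, - 4, - 5/4, - 1,0, 1,1.38, 2, 3,4 , 6, 7, 7,  8,9,9 ] 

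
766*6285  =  4814310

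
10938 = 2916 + 8022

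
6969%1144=105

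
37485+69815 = 107300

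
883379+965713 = 1849092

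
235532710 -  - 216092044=451624754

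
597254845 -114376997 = 482877848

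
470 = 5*94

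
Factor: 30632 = 2^3*7^1*547^1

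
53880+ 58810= 112690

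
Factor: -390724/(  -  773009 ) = 2^2*23^1  *31^1*47^ (-1 )*137^1*16447^(-1 ) 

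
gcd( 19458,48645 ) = 9729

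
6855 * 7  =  47985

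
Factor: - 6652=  - 2^2*1663^1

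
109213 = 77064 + 32149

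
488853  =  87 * 5619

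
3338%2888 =450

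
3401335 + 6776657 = 10177992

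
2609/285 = 9+44/285 = 9.15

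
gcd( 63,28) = 7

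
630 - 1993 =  - 1363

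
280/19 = 280/19= 14.74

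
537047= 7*76721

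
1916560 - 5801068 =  - 3884508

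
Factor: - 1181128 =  - 2^3 * 13^1*41^1*277^1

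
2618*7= 18326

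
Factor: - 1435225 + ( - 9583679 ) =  - 2^3 * 3^1*13^1*35317^1 = - 11018904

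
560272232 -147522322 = 412749910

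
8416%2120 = 2056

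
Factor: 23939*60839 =37^1*83^1*647^1*733^1 = 1456424821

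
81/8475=27/2825 = 0.01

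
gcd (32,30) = 2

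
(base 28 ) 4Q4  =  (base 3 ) 12022021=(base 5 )110433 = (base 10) 3868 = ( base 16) f1c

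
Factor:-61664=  - 2^5*41^1*47^1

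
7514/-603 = -7514/603  =  - 12.46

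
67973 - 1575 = 66398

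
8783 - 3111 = 5672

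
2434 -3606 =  - 1172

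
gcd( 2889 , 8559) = 27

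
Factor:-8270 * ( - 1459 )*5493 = 2^1*3^1*5^1*827^1*1459^1 * 1831^1 = 66278153490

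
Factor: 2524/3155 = 2^2*5^( - 1 )  =  4/5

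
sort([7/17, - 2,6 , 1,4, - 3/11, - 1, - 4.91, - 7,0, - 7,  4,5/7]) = [ - 7,- 7, - 4.91, - 2, - 1,-3/11,0,7/17 , 5/7,1 , 4, 4,6]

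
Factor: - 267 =- 3^1*89^1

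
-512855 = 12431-525286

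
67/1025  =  67/1025  =  0.07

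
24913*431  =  10737503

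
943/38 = 943/38 = 24.82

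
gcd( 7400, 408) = 8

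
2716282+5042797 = 7759079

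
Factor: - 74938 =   -  2^1*89^1*421^1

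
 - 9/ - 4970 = 9/4970 = 0.00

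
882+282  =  1164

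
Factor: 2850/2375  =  2^1*3^1*5^(-1 ) = 6/5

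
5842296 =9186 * 636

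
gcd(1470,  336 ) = 42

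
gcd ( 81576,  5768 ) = 824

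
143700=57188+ 86512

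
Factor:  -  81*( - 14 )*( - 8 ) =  - 9072 = - 2^4*3^4*7^1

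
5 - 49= - 44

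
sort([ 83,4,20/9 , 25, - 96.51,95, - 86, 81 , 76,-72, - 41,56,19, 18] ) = [-96.51, - 86,- 72,  -  41, 20/9,4,18, 19,25,56,76,81,83,95] 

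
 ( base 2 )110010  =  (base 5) 200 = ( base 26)1o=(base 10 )50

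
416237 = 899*463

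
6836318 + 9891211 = 16727529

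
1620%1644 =1620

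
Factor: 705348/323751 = 2^2*  3^3 * 7^1*347^ ( - 1) = 756/347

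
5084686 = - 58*( - 87667)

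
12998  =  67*194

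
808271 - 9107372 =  - 8299101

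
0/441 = 0 = 0.00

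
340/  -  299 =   -  340/299 = -1.14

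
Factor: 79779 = 3^1*7^1*29^1 * 131^1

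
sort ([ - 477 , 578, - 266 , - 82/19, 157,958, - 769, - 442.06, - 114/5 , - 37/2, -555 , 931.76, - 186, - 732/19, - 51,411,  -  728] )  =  [ - 769, - 728, - 555,  -  477, - 442.06,  -  266, - 186 , - 51 ,-732/19, - 114/5,  -  37/2, - 82/19,157, 411 , 578 , 931.76, 958]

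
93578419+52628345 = 146206764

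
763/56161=109/8023 = 0.01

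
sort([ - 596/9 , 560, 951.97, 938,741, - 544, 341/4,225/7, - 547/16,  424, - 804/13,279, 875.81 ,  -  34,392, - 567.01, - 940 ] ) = [ - 940, - 567.01, - 544, -596/9, - 804/13, - 547/16, - 34, 225/7, 341/4,279, 392, 424, 560, 741, 875.81, 938, 951.97]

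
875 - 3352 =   -  2477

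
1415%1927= 1415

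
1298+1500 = 2798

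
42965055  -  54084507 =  - 11119452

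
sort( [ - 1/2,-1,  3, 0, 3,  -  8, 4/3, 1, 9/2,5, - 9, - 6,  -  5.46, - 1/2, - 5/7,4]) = [ - 9,-8,-6,-5.46,-1, - 5/7,  -  1/2,  -  1/2,0, 1,4/3,  3, 3, 4, 9/2, 5 ] 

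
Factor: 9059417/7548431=11^( - 1)*227^( - 1)*3023^(  -  1 ) * 9059417^1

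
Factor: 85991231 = 85991231^1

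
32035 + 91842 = 123877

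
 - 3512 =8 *( - 439) 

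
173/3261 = 173/3261 = 0.05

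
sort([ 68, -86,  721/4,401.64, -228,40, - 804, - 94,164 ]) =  [ - 804,  -  228, - 94, - 86,40, 68, 164,721/4,401.64]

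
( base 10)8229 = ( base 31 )8HE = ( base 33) 7ic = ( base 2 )10000000100101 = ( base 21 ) idi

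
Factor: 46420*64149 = 2^2*3^1*5^1*11^1 * 211^1 * 21383^1  =  2977796580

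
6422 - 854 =5568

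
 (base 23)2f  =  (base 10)61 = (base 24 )2d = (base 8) 75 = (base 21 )2j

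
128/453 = 128/453 = 0.28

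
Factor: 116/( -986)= - 2/17= - 2^1 * 17^(-1 ) 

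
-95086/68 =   -  1399 +23/34= -1398.32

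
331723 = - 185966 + 517689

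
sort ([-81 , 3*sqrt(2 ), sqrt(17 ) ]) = [ - 81,sqrt (17 ) , 3*sqrt(2 ) ] 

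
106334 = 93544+12790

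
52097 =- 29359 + 81456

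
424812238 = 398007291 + 26804947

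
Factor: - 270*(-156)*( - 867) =-2^3*3^5 *5^1*13^1*17^2 = -36518040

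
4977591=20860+4956731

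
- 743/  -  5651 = 743/5651 = 0.13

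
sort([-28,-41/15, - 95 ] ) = [ - 95,-28,-41/15 ]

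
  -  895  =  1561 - 2456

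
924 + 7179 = 8103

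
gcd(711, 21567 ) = 237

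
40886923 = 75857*539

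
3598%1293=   1012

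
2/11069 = 2/11069 = 0.00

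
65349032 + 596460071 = 661809103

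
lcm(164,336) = 13776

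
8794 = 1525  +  7269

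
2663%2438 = 225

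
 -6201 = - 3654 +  - 2547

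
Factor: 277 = 277^1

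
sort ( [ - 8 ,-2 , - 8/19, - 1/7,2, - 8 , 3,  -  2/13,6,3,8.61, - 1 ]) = [ - 8, - 8,  -  2, - 1, - 8/19, - 2/13,  -  1/7, 2 , 3 , 3,6, 8.61]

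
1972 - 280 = 1692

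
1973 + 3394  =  5367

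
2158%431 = 3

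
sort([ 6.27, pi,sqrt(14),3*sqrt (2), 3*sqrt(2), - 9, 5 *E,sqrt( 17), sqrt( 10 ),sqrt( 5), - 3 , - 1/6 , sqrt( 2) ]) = [ - 9, - 3, - 1/6,sqrt( 2), sqrt (5),pi,sqrt( 10),  sqrt( 14),sqrt (17), 3*sqrt( 2),3*sqrt( 2),6.27,5*E]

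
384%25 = 9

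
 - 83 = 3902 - 3985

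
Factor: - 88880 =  -2^4*5^1 * 11^1 * 101^1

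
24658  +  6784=31442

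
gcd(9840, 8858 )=2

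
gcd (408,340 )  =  68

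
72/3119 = 72/3119 = 0.02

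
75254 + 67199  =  142453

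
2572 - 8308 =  - 5736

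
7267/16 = 454 + 3/16 = 454.19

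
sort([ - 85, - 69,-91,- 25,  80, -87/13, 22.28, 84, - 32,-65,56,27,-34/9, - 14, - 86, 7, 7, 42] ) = [ - 91,- 86,  -  85, - 69, - 65, - 32,  -  25, - 14, - 87/13, - 34/9,  7, 7, 22.28, 27,42, 56, 80, 84]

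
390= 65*6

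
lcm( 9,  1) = 9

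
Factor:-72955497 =-3^1 * 19^1*1279921^1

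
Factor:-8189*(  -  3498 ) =2^1*3^1*11^1*19^1 * 53^1*431^1= 28645122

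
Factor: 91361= 103^1 * 887^1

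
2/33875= 2/33875 = 0.00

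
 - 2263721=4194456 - 6458177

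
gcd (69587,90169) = 1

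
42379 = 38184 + 4195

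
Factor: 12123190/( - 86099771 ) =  - 2^1 * 5^1*479^( - 1 )* 179749^(  -  1 )*1212319^1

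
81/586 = 81/586 = 0.14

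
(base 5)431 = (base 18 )68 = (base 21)5b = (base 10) 116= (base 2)1110100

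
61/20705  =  61/20705 = 0.00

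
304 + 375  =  679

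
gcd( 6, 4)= 2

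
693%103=75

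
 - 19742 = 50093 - 69835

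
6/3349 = 6/3349 = 0.00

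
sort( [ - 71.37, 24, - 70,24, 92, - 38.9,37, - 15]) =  [ - 71.37,- 70, - 38.9, -15,  24,24, 37,92]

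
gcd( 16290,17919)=1629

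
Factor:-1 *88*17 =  - 2^3*11^1* 17^1 = - 1496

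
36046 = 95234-59188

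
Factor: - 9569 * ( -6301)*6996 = 421818705924 = 2^2* 3^1*7^1 * 11^1*53^1*  1367^1 * 6301^1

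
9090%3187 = 2716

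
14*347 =4858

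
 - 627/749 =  - 627/749 = - 0.84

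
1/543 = 1/543 = 0.00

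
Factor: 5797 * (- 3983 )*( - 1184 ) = 2^5*7^1 * 11^1*17^1 * 31^1*37^1*569^1 = 27337909984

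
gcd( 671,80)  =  1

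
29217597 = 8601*3397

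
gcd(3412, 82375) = 1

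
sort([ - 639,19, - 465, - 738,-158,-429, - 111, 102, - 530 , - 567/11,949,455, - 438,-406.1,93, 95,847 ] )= [-738 , - 639,  -  530,  -  465, - 438, -429, - 406.1,-158,-111,-567/11,  19,  93, 95,  102, 455, 847, 949 ]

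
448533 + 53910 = 502443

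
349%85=9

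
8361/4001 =2 + 359/4001 =2.09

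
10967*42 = 460614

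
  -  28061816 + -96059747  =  -124121563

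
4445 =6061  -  1616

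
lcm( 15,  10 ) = 30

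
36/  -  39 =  - 1 + 1/13  =  - 0.92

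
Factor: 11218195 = 5^1*47^1 *47737^1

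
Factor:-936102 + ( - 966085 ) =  - 1902187 = - 7^1  *  439^1*619^1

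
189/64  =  189/64 = 2.95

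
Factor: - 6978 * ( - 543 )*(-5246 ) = - 2^2 * 3^2*43^1*61^1* 181^1*1163^1= -19877377284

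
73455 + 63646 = 137101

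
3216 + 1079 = 4295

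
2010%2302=2010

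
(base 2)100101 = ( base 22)1f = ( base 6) 101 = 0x25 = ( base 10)37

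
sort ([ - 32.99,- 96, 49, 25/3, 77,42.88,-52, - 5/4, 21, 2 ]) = [-96,-52 , - 32.99, -5/4, 2, 25/3, 21,42.88, 49, 77] 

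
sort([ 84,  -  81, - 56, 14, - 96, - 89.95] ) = [ - 96,  -  89.95,-81, - 56 , 14, 84]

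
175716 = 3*58572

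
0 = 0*75203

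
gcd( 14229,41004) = 153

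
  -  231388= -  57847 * 4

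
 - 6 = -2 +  - 4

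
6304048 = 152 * 41474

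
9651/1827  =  3217/609 = 5.28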